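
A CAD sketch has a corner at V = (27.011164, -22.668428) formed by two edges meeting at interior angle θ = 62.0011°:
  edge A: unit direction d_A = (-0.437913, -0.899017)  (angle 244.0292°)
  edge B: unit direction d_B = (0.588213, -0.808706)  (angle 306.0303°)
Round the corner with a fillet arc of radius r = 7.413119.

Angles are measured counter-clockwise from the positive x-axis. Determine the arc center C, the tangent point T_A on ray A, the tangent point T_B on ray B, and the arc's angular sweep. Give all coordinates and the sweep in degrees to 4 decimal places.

center=(28.2731,-37.0061) T_A=(21.6085,-33.7598) T_B=(34.2681,-32.6456) sweep=117.9989

bisector direction at 275.0298° = (0.087673,-0.996149)
center distance |VC| = r/sin(θ/2) = 7.413119/sin(31.0006°) = 14.393112
C = V + |VC|·bis = (28.2731,-37.0061)
T_A = V + ((C−V)·d_A)·d_A = V + 12.3372·d_A = (21.6085,-33.7598)
T_B = V + ((C−V)·d_B)·d_B = V + 12.3372·d_B = (34.2681,-32.6456)
sweep = 180° − θ = 117.9989°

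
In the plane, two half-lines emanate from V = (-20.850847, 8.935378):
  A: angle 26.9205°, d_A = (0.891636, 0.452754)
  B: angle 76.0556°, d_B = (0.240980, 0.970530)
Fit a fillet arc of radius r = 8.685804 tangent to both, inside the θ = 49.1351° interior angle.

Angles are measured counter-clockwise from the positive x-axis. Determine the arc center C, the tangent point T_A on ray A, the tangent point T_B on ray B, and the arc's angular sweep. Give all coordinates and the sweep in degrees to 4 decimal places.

center=(-7.8424,25.2822) T_A=(-3.9099,17.5376) T_B=(-16.2723,27.3753) sweep=130.8649

bisector direction at 51.4881° = (0.622678,0.782478)
center distance |VC| = r/sin(θ/2) = 8.685804/sin(24.5676°) = 20.891099
C = V + |VC|·bis = (-7.8424,25.2822)
T_A = V + ((C−V)·d_A)·d_A = V + 18.9999·d_A = (-3.9099,17.5376)
T_B = V + ((C−V)·d_B)·d_B = V + 18.9999·d_B = (-16.2723,27.3753)
sweep = 180° − θ = 130.8649°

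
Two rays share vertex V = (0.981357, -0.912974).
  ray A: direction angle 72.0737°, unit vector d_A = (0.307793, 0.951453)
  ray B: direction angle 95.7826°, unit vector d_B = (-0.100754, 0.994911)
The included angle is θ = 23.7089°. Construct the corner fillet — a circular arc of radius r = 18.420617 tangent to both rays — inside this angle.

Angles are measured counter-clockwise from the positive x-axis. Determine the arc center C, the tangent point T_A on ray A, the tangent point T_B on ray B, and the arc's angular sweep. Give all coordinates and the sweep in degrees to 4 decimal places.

center=(10.4663,88.2542) T_A=(27.9926,82.5845) T_B=(-7.8606,86.3983) sweep=156.2911

bisector direction at 83.9282° = (0.105776,0.994390)
center distance |VC| = r/sin(θ/2) = 18.420617/sin(11.8544°) = 89.670238
C = V + |VC|·bis = (10.4663,88.2542)
T_A = V + ((C−V)·d_A)·d_A = V + 87.7578·d_A = (27.9926,82.5845)
T_B = V + ((C−V)·d_B)·d_B = V + 87.7578·d_B = (-7.8606,86.3983)
sweep = 180° − θ = 156.2911°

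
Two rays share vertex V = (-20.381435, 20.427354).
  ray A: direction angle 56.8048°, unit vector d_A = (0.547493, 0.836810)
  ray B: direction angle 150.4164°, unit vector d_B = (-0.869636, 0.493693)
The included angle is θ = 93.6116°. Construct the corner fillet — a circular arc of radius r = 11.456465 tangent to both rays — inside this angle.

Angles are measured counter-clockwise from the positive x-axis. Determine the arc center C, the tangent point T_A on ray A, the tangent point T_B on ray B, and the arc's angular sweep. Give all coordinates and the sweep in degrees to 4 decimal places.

center=(-24.0794,35.7005) T_A=(-14.4925,29.4282) T_B=(-29.7354,25.7376) sweep=86.3884

bisector direction at 103.6106° = (-0.235322,0.971917)
center distance |VC| = r/sin(θ/2) = 11.456465/sin(46.8058°) = 15.714498
C = V + |VC|·bis = (-24.0794,35.7005)
T_A = V + ((C−V)·d_A)·d_A = V + 10.7562·d_A = (-14.4925,29.4282)
T_B = V + ((C−V)·d_B)·d_B = V + 10.7562·d_B = (-29.7354,25.7376)
sweep = 180° − θ = 86.3884°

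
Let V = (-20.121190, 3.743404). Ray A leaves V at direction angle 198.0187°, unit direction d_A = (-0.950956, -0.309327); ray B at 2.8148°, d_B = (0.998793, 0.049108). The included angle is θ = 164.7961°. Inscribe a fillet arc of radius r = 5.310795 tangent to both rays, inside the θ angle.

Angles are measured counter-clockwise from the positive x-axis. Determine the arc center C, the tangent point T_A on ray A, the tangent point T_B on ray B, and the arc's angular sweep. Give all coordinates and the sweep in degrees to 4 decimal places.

bisector direction at 280.4167° = (0.180807,-0.983519)
center distance |VC| = r/sin(θ/2) = 5.310795/sin(82.3980°) = 5.357885
C = V + |VC|·bis = (-19.1524,-1.5262)
T_A = V + ((C−V)·d_A)·d_A = V + 0.7088·d_A = (-20.7952,3.5242)
T_B = V + ((C−V)·d_B)·d_B = V + 0.7088·d_B = (-19.4132,3.7782)
sweep = 180° − θ = 15.2039°

center=(-19.1524,-1.5262) T_A=(-20.7952,3.5242) T_B=(-19.4132,3.7782) sweep=15.2039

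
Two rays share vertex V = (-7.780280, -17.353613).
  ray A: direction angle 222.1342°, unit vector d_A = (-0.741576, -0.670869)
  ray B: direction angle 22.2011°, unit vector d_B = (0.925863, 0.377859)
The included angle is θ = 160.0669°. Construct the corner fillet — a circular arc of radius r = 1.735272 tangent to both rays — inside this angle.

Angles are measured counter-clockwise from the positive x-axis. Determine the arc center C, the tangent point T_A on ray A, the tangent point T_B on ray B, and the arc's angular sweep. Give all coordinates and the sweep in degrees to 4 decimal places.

center=(-6.8423,-18.8450) T_A=(-8.0064,-17.5582) T_B=(-7.4980,-17.2384) sweep=19.9331

bisector direction at 302.1676° = (0.532398,-0.846494)
center distance |VC| = r/sin(θ/2) = 1.735272/sin(80.0335°) = 1.761860
C = V + |VC|·bis = (-6.8423,-18.8450)
T_A = V + ((C−V)·d_A)·d_A = V + 0.3049·d_A = (-8.0064,-17.5582)
T_B = V + ((C−V)·d_B)·d_B = V + 0.3049·d_B = (-7.4980,-17.2384)
sweep = 180° − θ = 19.9331°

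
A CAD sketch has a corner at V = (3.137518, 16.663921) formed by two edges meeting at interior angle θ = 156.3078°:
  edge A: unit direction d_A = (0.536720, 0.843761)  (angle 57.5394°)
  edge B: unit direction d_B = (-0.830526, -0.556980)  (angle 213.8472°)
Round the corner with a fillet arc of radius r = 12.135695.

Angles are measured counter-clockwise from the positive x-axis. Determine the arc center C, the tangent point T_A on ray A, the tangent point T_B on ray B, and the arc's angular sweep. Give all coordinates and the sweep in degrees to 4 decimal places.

center=(-5.7359,25.3252) T_A=(4.5037,18.8117) T_B=(1.0234,15.2461) sweep=23.6922

bisector direction at 135.6933° = (-0.715611,0.698499)
center distance |VC| = r/sin(θ/2) = 12.135695/sin(78.1539°) = 12.399779
C = V + |VC|·bis = (-5.7359,25.3252)
T_A = V + ((C−V)·d_A)·d_A = V + 2.5455·d_A = (4.5037,18.8117)
T_B = V + ((C−V)·d_B)·d_B = V + 2.5455·d_B = (1.0234,15.2461)
sweep = 180° − θ = 23.6922°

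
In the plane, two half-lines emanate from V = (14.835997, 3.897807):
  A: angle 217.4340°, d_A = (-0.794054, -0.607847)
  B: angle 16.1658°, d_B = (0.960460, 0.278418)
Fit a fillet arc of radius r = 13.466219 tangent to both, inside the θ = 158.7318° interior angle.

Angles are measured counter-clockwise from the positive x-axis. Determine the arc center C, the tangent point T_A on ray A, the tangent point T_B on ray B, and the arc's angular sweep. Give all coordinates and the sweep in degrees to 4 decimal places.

center=(21.0137,-8.3320) T_A=(12.8283,2.3609) T_B=(17.2645,4.6018) sweep=21.2682

bisector direction at 296.7999° = (0.450876,-0.892587)
center distance |VC| = r/sin(θ/2) = 13.466219/sin(79.3659°) = 13.701533
C = V + |VC|·bis = (21.0137,-8.3320)
T_A = V + ((C−V)·d_A)·d_A = V + 2.5284·d_A = (12.8283,2.3609)
T_B = V + ((C−V)·d_B)·d_B = V + 2.5284·d_B = (17.2645,4.6018)
sweep = 180° − θ = 21.2682°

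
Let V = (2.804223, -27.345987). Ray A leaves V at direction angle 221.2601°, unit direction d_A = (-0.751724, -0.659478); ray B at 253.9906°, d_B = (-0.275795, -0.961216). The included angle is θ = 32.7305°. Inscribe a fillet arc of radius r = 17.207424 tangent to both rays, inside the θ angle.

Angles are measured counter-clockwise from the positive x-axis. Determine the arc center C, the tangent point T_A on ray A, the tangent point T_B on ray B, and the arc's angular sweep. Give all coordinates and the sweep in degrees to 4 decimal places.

center=(-29.8966,-78.9247) T_A=(-41.2445,-65.9894) T_B=(-13.3565,-83.6704) sweep=147.2695

bisector direction at 237.6254° = (-0.535453,-0.844565)
center distance |VC| = r/sin(θ/2) = 17.207424/sin(16.3652°) = 61.071301
C = V + |VC|·bis = (-29.8966,-78.9247)
T_A = V + ((C−V)·d_A)·d_A = V + 58.5970·d_A = (-41.2445,-65.9894)
T_B = V + ((C−V)·d_B)·d_B = V + 58.5970·d_B = (-13.3565,-83.6704)
sweep = 180° − θ = 147.2695°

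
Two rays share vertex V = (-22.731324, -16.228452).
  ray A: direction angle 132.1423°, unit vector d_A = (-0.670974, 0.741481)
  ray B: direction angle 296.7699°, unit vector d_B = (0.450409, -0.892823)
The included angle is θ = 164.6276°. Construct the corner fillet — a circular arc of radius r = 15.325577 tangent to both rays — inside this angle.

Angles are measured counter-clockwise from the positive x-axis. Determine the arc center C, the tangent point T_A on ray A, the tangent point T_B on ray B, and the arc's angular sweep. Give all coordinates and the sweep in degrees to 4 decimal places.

center=(-35.4827,-24.9779) T_A=(-24.1191,-14.6948) T_B=(-21.7997,-18.0751) sweep=15.3724

bisector direction at 214.4561° = (-0.824560,-0.565775)
center distance |VC| = r/sin(θ/2) = 15.325577/sin(82.3138°) = 15.464519
C = V + |VC|·bis = (-35.4827,-24.9779)
T_A = V + ((C−V)·d_A)·d_A = V + 2.0683·d_A = (-24.1191,-14.6948)
T_B = V + ((C−V)·d_B)·d_B = V + 2.0683·d_B = (-21.7997,-18.0751)
sweep = 180° − θ = 15.3724°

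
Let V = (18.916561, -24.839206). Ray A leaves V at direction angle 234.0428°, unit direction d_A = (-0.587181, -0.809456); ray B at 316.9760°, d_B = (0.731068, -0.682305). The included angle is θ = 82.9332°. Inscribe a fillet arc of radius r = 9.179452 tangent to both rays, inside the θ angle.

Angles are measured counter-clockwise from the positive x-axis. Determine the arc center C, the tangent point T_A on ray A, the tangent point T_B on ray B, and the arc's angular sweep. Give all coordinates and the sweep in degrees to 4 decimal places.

bisector direction at 275.5094° = (0.096009,-0.995380)
center distance |VC| = r/sin(θ/2) = 9.179452/sin(41.4666°) = 13.862403
C = V + |VC|·bis = (20.2475,-38.6376)
T_A = V + ((C−V)·d_A)·d_A = V + 10.3877·d_A = (12.8171,-33.2476)
T_B = V + ((C−V)·d_B)·d_B = V + 10.3877·d_B = (26.5107,-31.9268)
sweep = 180° − θ = 97.0668°

center=(20.2475,-38.6376) T_A=(12.8171,-33.2476) T_B=(26.5107,-31.9268) sweep=97.0668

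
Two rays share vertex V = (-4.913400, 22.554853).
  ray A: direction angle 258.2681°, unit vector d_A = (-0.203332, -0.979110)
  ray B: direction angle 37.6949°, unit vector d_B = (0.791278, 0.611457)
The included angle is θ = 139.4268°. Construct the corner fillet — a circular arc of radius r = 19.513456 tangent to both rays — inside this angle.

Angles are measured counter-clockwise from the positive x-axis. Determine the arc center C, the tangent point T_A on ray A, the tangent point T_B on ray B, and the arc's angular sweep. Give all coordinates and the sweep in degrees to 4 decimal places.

bisector direction at 327.9815° = (0.847877,-0.530193)
center distance |VC| = r/sin(θ/2) = 19.513456/sin(69.7134°) = 20.803922
C = V + |VC|·bis = (12.7258,11.5248)
T_A = V + ((C−V)·d_A)·d_A = V + 7.2131·d_A = (-6.3800,15.4925)
T_B = V + ((C−V)·d_B)·d_B = V + 7.2131·d_B = (0.7941,26.9653)
sweep = 180° − θ = 40.5732°

center=(12.7258,11.5248) T_A=(-6.3800,15.4925) T_B=(0.7941,26.9653) sweep=40.5732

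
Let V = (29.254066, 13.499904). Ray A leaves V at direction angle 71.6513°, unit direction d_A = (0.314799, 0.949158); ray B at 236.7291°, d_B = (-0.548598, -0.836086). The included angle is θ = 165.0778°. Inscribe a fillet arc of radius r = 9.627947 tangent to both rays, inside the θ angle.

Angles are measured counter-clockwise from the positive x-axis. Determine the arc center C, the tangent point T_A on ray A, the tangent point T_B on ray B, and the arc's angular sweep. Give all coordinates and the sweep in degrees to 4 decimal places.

center=(20.5125,17.7276) T_A=(29.6510,14.6967) T_B=(28.5623,12.4457) sweep=14.9222

bisector direction at 154.1902° = (-0.900244,0.435385)
center distance |VC| = r/sin(θ/2) = 9.627947/sin(82.5389°) = 9.710160
C = V + |VC|·bis = (20.5125,17.7276)
T_A = V + ((C−V)·d_A)·d_A = V + 1.2609·d_A = (29.6510,14.6967)
T_B = V + ((C−V)·d_B)·d_B = V + 1.2609·d_B = (28.5623,12.4457)
sweep = 180° − θ = 14.9222°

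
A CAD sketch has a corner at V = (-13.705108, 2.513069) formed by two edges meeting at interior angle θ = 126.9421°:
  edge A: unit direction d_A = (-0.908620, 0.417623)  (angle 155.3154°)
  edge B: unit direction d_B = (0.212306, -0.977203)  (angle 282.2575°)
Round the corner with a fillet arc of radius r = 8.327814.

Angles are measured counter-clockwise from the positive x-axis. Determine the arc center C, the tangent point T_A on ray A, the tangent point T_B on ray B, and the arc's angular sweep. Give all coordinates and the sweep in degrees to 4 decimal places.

bisector direction at 218.7865° = (-0.779486,-0.626419)
center distance |VC| = r/sin(θ/2) = 8.327814/sin(63.4710°) = 9.307849
C = V + |VC|·bis = (-20.9604,-3.3175)
T_A = V + ((C−V)·d_A)·d_A = V + 4.1574·d_A = (-17.4826,4.2493)
T_B = V + ((C−V)·d_B)·d_B = V + 4.1574·d_B = (-12.8225,-1.5495)
sweep = 180° − θ = 53.0579°

center=(-20.9604,-3.3175) T_A=(-17.4826,4.2493) T_B=(-12.8225,-1.5495) sweep=53.0579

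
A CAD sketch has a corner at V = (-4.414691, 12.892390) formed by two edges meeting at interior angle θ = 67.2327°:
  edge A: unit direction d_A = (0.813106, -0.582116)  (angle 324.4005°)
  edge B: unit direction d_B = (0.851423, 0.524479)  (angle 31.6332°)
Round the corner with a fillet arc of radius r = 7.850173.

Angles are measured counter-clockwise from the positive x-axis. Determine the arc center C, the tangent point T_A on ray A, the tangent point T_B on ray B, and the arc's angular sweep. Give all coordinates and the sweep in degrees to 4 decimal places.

bisector direction at 358.0169° = (0.999401,-0.034606)
center distance |VC| = r/sin(θ/2) = 7.850173/sin(33.6163°) = 14.179478
C = V + |VC|·bis = (9.7563,12.4017)
T_A = V + ((C−V)·d_A)·d_A = V + 11.8081·d_A = (5.1866,6.0187)
T_B = V + ((C−V)·d_B)·d_B = V + 11.8081·d_B = (5.6390,19.0855)
sweep = 180° − θ = 112.7673°

center=(9.7563,12.4017) T_A=(5.1866,6.0187) T_B=(5.6390,19.0855) sweep=112.7673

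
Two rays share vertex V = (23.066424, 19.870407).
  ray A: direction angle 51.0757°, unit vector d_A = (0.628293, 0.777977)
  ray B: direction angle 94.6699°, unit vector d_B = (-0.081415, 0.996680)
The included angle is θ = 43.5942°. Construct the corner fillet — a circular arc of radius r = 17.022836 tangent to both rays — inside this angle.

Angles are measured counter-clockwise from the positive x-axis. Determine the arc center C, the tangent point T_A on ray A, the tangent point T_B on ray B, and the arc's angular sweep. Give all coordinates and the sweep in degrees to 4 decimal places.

center=(36.5672,63.6814) T_A=(49.8106,52.9861) T_B=(19.6009,62.2955) sweep=136.4058

bisector direction at 72.8728° = (0.294494,0.955653)
center distance |VC| = r/sin(θ/2) = 17.022836/sin(21.7971°) = 45.844009
C = V + |VC|·bis = (36.5672,63.6814)
T_A = V + ((C−V)·d_A)·d_A = V + 42.5664·d_A = (49.8106,52.9861)
T_B = V + ((C−V)·d_B)·d_B = V + 42.5664·d_B = (19.6009,62.2955)
sweep = 180° − θ = 136.4058°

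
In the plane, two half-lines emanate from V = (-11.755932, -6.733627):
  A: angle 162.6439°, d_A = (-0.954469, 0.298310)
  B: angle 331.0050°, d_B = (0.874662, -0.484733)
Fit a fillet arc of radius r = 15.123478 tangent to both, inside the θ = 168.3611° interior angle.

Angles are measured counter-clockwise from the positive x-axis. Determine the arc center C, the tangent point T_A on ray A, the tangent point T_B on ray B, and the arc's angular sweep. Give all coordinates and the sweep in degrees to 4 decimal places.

center=(-17.7386,-20.7087) T_A=(-13.2271,-6.2738) T_B=(-10.4078,-7.4808) sweep=11.6389

bisector direction at 246.8245° = (-0.393550,-0.919303)
center distance |VC| = r/sin(θ/2) = 15.123478/sin(84.1805°) = 15.201823
C = V + |VC|·bis = (-17.7386,-20.7087)
T_A = V + ((C−V)·d_A)·d_A = V + 1.5414·d_A = (-13.2271,-6.2738)
T_B = V + ((C−V)·d_B)·d_B = V + 1.5414·d_B = (-10.4078,-7.4808)
sweep = 180° − θ = 11.6389°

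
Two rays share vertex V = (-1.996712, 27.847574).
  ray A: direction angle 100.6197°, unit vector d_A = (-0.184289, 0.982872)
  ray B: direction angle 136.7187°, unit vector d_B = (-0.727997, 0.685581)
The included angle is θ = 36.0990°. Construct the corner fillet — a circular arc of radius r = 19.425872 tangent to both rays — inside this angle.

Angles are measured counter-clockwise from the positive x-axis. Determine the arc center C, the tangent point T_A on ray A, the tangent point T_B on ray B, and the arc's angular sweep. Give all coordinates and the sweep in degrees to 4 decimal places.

bisector direction at 118.6692° = (-0.479752,0.877404)
center distance |VC| = r/sin(θ/2) = 19.425872/sin(18.0495°) = 62.696760
C = V + |VC|·bis = (-32.0756,82.8580)
T_A = V + ((C−V)·d_A)·d_A = V + 59.6114·d_A = (-12.9825,86.4380)
T_B = V + ((C−V)·d_B)·d_B = V + 59.6114·d_B = (-45.3936,68.7160)
sweep = 180° − θ = 143.9010°

center=(-32.0756,82.8580) T_A=(-12.9825,86.4380) T_B=(-45.3936,68.7160) sweep=143.9010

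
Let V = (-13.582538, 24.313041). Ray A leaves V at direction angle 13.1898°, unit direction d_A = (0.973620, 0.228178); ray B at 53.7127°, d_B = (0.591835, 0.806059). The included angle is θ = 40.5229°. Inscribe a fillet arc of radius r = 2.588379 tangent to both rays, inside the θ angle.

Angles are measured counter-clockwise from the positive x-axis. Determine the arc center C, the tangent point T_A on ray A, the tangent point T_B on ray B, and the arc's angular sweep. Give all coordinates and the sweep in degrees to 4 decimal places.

center=(-7.3463,28.4331) T_A=(-6.7557,25.9130) T_B=(-9.4327,29.9650) sweep=139.4771

bisector direction at 33.4513° = (0.834355,0.551227)
center distance |VC| = r/sin(θ/2) = 2.588379/sin(20.2614°) = 7.474286
C = V + |VC|·bis = (-7.3463,28.4331)
T_A = V + ((C−V)·d_A)·d_A = V + 7.0118·d_A = (-6.7557,25.9130)
T_B = V + ((C−V)·d_B)·d_B = V + 7.0118·d_B = (-9.4327,29.9650)
sweep = 180° − θ = 139.4771°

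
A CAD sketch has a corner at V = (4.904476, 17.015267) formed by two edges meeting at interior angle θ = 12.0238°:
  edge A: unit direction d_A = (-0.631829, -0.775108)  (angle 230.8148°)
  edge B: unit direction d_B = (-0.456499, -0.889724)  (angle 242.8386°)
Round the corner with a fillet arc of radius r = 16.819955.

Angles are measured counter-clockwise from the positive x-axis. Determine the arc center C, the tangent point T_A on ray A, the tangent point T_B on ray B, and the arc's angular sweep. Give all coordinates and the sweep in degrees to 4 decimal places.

center=(-82.9690,-117.4061) T_A=(-96.0063,-106.7788) T_B=(-68.0039,-125.0844) sweep=167.9762

bisector direction at 236.8267° = (-0.547173,-0.837019)
center distance |VC| = r/sin(θ/2) = 16.819955/sin(6.0119°) = 160.595333
C = V + |VC|·bis = (-82.9690,-117.4061)
T_A = V + ((C−V)·d_A)·d_A = V + 159.7121·d_A = (-96.0063,-106.7788)
T_B = V + ((C−V)·d_B)·d_B = V + 159.7121·d_B = (-68.0039,-125.0844)
sweep = 180° − θ = 167.9762°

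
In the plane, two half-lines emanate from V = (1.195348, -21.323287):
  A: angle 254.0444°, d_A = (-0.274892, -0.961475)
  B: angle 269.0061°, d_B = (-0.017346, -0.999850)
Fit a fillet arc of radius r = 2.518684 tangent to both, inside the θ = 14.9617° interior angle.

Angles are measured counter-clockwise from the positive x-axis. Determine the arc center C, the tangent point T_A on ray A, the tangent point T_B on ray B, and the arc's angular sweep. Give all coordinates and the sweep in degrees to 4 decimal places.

center=(-1.6557,-40.4576) T_A=(-4.0773,-39.7652) T_B=(0.8626,-40.5012) sweep=165.0383

bisector direction at 261.5253° = (-0.147374,-0.989081)
center distance |VC| = r/sin(θ/2) = 2.518684/sin(7.4809°) = 19.345502
C = V + |VC|·bis = (-1.6557,-40.4576)
T_A = V + ((C−V)·d_A)·d_A = V + 19.1808·d_A = (-4.0773,-39.7652)
T_B = V + ((C−V)·d_B)·d_B = V + 19.1808·d_B = (0.8626,-40.5012)
sweep = 180° − θ = 165.0383°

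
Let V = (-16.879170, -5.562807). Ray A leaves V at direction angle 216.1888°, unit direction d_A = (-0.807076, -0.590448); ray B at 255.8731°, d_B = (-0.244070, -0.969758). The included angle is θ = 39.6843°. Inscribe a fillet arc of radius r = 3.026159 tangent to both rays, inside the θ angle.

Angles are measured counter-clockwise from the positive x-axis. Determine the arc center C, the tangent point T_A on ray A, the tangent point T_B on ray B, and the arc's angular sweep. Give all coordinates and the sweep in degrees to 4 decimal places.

center=(-21.8606,-12.9567) T_A=(-23.6474,-10.5144) T_B=(-18.9260,-13.6953) sweep=140.3157

bisector direction at 236.0310° = (-0.558745,-0.829340)
center distance |VC| = r/sin(θ/2) = 3.026159/sin(19.8422°) = 8.915414
C = V + |VC|·bis = (-21.8606,-12.9567)
T_A = V + ((C−V)·d_A)·d_A = V + 8.3861·d_A = (-23.6474,-10.5144)
T_B = V + ((C−V)·d_B)·d_B = V + 8.3861·d_B = (-18.9260,-13.6953)
sweep = 180° − θ = 140.3157°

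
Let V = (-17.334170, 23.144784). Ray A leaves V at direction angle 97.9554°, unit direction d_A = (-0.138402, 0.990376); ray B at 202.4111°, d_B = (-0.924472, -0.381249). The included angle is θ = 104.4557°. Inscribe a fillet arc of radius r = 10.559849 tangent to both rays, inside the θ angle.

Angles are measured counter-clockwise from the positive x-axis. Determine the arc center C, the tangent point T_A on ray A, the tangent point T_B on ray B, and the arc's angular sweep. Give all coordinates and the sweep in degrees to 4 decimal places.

bisector direction at 150.1832° = (-0.867620,0.497228)
center distance |VC| = r/sin(θ/2) = 10.559849/sin(52.2278°) = 13.359240
C = V + |VC|·bis = (-28.9249,29.7874)
T_A = V + ((C−V)·d_A)·d_A = V + 8.1828·d_A = (-18.4667,31.2489)
T_B = V + ((C−V)·d_B)·d_B = V + 8.1828·d_B = (-24.8990,20.0251)
sweep = 180° − θ = 75.5443°

center=(-28.9249,29.7874) T_A=(-18.4667,31.2489) T_B=(-24.8990,20.0251) sweep=75.5443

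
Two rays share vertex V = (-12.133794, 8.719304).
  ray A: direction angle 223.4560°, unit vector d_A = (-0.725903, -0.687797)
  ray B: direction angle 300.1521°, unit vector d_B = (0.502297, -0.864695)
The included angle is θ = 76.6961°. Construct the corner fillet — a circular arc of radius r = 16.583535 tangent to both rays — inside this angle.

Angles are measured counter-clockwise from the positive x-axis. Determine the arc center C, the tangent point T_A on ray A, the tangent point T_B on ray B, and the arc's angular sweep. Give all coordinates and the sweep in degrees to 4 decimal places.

center=(-15.9442,-17.7365) T_A=(-27.3503,-5.6985) T_B=(-1.6045,-9.4066) sweep=103.3039

bisector direction at 261.8040° = (-0.142559,-0.989786)
center distance |VC| = r/sin(θ/2) = 16.583535/sin(38.3481°) = 26.728800
C = V + |VC|·bis = (-15.9442,-17.7365)
T_A = V + ((C−V)·d_A)·d_A = V + 20.9622·d_A = (-27.3503,-5.6985)
T_B = V + ((C−V)·d_B)·d_B = V + 20.9622·d_B = (-1.6045,-9.4066)
sweep = 180° − θ = 103.3039°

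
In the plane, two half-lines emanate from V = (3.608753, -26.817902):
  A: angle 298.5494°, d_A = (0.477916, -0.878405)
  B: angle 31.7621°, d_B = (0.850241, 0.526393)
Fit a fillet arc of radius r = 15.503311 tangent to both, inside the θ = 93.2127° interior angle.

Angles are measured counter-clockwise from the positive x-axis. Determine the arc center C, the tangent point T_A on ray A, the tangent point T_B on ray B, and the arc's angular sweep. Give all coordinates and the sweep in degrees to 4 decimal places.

center=(24.2320,-32.2838) T_A=(10.6138,-39.6931) T_B=(16.0712,-19.1023) sweep=86.7873

bisector direction at 345.1558° = (0.966626,-0.256192)
center distance |VC| = r/sin(θ/2) = 15.503311/sin(46.6063°) = 21.335297
C = V + |VC|·bis = (24.2320,-32.2838)
T_A = V + ((C−V)·d_A)·d_A = V + 14.6575·d_A = (10.6138,-39.6931)
T_B = V + ((C−V)·d_B)·d_B = V + 14.6575·d_B = (16.0712,-19.1023)
sweep = 180° − θ = 86.7873°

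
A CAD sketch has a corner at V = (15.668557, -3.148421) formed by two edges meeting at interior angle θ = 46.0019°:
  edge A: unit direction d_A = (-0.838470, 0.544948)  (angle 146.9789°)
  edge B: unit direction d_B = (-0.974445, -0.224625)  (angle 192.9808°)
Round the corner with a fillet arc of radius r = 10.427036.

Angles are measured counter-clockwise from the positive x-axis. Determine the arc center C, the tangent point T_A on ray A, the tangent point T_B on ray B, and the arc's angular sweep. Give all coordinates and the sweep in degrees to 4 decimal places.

center=(-10.6093,1.4946) T_A=(-4.9271,10.2374) T_B=(-8.2672,-8.6660) sweep=133.9981

bisector direction at 169.9799° = (-0.984747,0.173995)
center distance |VC| = r/sin(θ/2) = 10.427036/sin(23.0009°) = 26.684920
C = V + |VC|·bis = (-10.6093,1.4946)
T_A = V + ((C−V)·d_A)·d_A = V + 24.5634·d_A = (-4.9271,10.2374)
T_B = V + ((C−V)·d_B)·d_B = V + 24.5634·d_B = (-8.2672,-8.6660)
sweep = 180° − θ = 133.9981°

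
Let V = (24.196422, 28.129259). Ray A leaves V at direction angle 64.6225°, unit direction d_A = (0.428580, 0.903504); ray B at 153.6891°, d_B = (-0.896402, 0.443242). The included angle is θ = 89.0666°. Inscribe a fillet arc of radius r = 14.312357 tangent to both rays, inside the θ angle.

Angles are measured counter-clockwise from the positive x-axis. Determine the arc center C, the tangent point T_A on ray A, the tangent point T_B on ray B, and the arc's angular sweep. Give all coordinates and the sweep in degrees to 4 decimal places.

center=(17.4999,47.4069) T_A=(30.4312,41.2729) T_B=(11.1561,34.5773) sweep=90.9334

bisector direction at 109.1558° = (-0.328138,0.944630)
center distance |VC| = r/sin(θ/2) = 14.312357/sin(44.5333°) = 20.407634
C = V + |VC|·bis = (17.4999,47.4069)
T_A = V + ((C−V)·d_A)·d_A = V + 14.5474·d_A = (30.4312,41.2729)
T_B = V + ((C−V)·d_B)·d_B = V + 14.5474·d_B = (11.1561,34.5773)
sweep = 180° − θ = 90.9334°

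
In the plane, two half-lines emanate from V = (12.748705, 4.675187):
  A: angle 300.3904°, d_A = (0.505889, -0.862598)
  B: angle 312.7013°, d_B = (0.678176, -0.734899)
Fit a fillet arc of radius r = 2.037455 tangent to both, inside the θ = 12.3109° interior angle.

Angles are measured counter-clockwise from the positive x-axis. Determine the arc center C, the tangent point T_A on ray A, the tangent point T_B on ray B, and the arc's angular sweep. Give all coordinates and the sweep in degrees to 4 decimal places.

center=(24.0634,-10.5902) T_A=(22.3059,-11.6209) T_B=(25.5607,-9.2085) sweep=167.6891

bisector direction at 306.5458° = (0.595466,-0.803381)
center distance |VC| = r/sin(θ/2) = 2.037455/sin(6.1555°) = 19.001444
C = V + |VC|·bis = (24.0634,-10.5902)
T_A = V + ((C−V)·d_A)·d_A = V + 18.8919·d_A = (22.3059,-11.6209)
T_B = V + ((C−V)·d_B)·d_B = V + 18.8919·d_B = (25.5607,-9.2085)
sweep = 180° − θ = 167.6891°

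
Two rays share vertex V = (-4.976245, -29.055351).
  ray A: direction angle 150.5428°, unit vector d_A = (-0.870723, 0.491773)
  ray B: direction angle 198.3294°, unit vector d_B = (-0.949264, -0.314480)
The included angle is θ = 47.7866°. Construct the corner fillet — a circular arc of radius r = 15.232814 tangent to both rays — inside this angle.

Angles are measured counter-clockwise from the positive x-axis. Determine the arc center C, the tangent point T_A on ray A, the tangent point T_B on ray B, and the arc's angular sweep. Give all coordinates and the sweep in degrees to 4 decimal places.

center=(-42.4077,-25.4090) T_A=(-34.9166,-12.1454) T_B=(-37.6173,-39.8689) sweep=132.2134

bisector direction at 174.4361° = (-0.995289,0.096956)
center distance |VC| = r/sin(θ/2) = 15.232814/sin(23.8933°) = 37.608667
C = V + |VC|·bis = (-42.4077,-25.4090)
T_A = V + ((C−V)·d_A)·d_A = V + 34.3857·d_A = (-34.9166,-12.1454)
T_B = V + ((C−V)·d_B)·d_B = V + 34.3857·d_B = (-37.6173,-39.8689)
sweep = 180° − θ = 132.2134°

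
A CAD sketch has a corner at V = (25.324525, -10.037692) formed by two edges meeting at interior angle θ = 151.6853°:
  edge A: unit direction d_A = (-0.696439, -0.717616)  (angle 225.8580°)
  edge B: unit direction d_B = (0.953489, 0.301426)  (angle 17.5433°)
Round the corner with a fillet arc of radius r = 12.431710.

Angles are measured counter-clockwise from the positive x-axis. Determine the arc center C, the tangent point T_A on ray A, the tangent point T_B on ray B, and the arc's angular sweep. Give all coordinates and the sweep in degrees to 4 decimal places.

center=(32.0618,-20.9460) T_A=(23.1406,-12.2880) T_B=(28.3145,-9.0925) sweep=28.3147

bisector direction at 301.7007° = (0.525481,-0.850805)
center distance |VC| = r/sin(θ/2) = 12.431710/sin(75.8427°) = 12.821117
C = V + |VC|·bis = (32.0618,-20.9460)
T_A = V + ((C−V)·d_A)·d_A = V + 3.1359·d_A = (23.1406,-12.2880)
T_B = V + ((C−V)·d_B)·d_B = V + 3.1359·d_B = (28.3145,-9.0925)
sweep = 180° − θ = 28.3147°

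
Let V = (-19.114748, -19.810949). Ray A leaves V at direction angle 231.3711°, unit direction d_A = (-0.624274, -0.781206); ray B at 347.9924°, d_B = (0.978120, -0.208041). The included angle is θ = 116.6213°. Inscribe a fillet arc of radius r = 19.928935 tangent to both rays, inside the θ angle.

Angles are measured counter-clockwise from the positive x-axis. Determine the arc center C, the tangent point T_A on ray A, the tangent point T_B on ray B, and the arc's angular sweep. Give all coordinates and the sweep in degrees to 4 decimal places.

bisector direction at 289.6818° = (0.336795,-0.941578)
center distance |VC| = r/sin(θ/2) = 19.928935/sin(58.3107°) = 23.420766
C = V + |VC|·bis = (-11.2267,-41.8634)
T_A = V + ((C−V)·d_A)·d_A = V + 12.3032·d_A = (-26.7953,-29.4223)
T_B = V + ((C−V)·d_B)·d_B = V + 12.3032·d_B = (-7.0807,-22.3705)
sweep = 180° − θ = 63.3787°

center=(-11.2267,-41.8634) T_A=(-26.7953,-29.4223) T_B=(-7.0807,-22.3705) sweep=63.3787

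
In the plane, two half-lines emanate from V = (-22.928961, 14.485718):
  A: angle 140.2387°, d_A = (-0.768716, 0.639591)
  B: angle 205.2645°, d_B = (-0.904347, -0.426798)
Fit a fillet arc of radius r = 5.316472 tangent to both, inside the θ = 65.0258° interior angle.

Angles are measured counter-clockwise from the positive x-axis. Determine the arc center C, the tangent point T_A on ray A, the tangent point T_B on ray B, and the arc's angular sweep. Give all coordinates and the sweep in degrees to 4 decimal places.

bisector direction at 172.7516° = (-0.992008,0.126171)
center distance |VC| = r/sin(θ/2) = 5.316472/sin(32.5129°) = 9.891304
C = V + |VC|·bis = (-32.7412,15.7337)
T_A = V + ((C−V)·d_A)·d_A = V + 8.3410·d_A = (-29.3409,19.8206)
T_B = V + ((C−V)·d_B)·d_B = V + 8.3410·d_B = (-30.4722,10.9258)
sweep = 180° − θ = 114.9742°

center=(-32.7412,15.7337) T_A=(-29.3409,19.8206) T_B=(-30.4722,10.9258) sweep=114.9742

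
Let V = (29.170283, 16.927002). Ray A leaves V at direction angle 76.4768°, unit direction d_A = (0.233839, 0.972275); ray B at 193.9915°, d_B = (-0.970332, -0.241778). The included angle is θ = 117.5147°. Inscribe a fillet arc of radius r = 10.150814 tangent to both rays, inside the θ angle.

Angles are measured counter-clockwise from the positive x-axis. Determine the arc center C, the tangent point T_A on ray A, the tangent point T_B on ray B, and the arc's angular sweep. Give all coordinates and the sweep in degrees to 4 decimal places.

bisector direction at 135.2341° = (-0.709991,0.704211)
center distance |VC| = r/sin(θ/2) = 10.150814/sin(58.7574°) = 11.872597
C = V + |VC|·bis = (20.7409,25.2878)
T_A = V + ((C−V)·d_A)·d_A = V + 6.1579·d_A = (30.6102,22.9142)
T_B = V + ((C−V)·d_B)·d_B = V + 6.1579·d_B = (23.1951,15.4382)
sweep = 180° − θ = 62.4853°

center=(20.7409,25.2878) T_A=(30.6102,22.9142) T_B=(23.1951,15.4382) sweep=62.4853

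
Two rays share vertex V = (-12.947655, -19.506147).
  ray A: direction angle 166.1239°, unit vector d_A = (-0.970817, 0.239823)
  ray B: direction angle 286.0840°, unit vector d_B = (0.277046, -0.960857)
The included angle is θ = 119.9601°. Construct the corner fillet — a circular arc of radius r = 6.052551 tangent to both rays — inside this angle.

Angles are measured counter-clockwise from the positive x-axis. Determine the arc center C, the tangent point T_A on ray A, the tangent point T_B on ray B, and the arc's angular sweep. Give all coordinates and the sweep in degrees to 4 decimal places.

center=(-17.7944,-24.5433) T_A=(-16.3428,-18.6674) T_B=(-11.9788,-22.8665) sweep=60.0399

bisector direction at 226.1039° = (-0.693352,-0.720599)
center distance |VC| = r/sin(θ/2) = 6.052551/sin(59.9800°) = 6.990290
C = V + |VC|·bis = (-17.7944,-24.5433)
T_A = V + ((C−V)·d_A)·d_A = V + 3.4973·d_A = (-16.3428,-18.6674)
T_B = V + ((C−V)·d_B)·d_B = V + 3.4973·d_B = (-11.9788,-22.8665)
sweep = 180° − θ = 60.0399°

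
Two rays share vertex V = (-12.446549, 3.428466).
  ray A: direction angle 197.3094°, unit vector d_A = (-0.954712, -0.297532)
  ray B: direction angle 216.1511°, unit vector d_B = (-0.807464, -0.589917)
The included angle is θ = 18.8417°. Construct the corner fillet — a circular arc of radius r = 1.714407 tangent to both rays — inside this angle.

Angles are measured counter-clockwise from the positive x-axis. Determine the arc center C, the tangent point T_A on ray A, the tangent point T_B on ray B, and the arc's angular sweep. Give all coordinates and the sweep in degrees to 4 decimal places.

bisector direction at 206.7303° = (-0.893134,-0.449791)
center distance |VC| = r/sin(θ/2) = 1.714407/sin(9.4208°) = 10.473821
C = V + |VC|·bis = (-21.8011,-1.2826)
T_A = V + ((C−V)·d_A)·d_A = V + 10.3326·d_A = (-22.3112,0.3542)
T_B = V + ((C−V)·d_B)·d_B = V + 10.3326·d_B = (-20.7897,-2.6669)
sweep = 180° − θ = 161.1583°

center=(-21.8011,-1.2826) T_A=(-22.3112,0.3542) T_B=(-20.7897,-2.6669) sweep=161.1583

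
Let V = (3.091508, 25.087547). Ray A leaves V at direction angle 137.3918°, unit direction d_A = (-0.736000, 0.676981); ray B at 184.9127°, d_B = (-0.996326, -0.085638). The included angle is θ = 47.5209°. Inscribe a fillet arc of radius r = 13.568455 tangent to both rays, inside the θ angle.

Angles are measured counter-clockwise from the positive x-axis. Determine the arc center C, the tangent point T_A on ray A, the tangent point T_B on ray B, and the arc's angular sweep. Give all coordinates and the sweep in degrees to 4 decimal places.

center=(-28.7786,35.9667) T_A=(-19.5931,45.9531) T_B=(-27.6167,22.4481) sweep=132.4791

bisector direction at 161.1522° = (-0.946380,0.323055)
center distance |VC| = r/sin(θ/2) = 13.568455/sin(23.7604°) = 33.675841
C = V + |VC|·bis = (-28.7786,35.9667)
T_A = V + ((C−V)·d_A)·d_A = V + 30.8214·d_A = (-19.5931,45.9531)
T_B = V + ((C−V)·d_B)·d_B = V + 30.8214·d_B = (-27.6167,22.4481)
sweep = 180° − θ = 132.4791°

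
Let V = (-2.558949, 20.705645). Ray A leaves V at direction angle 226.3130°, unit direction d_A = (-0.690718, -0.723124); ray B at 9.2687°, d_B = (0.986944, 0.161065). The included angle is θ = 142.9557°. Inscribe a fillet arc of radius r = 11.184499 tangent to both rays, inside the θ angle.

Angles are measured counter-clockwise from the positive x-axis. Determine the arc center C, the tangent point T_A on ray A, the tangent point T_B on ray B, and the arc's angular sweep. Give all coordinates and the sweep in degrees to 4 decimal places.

bisector direction at 297.7908° = (0.466245,-0.884655)
center distance |VC| = r/sin(θ/2) = 11.184499/sin(71.4779°) = 11.795495
C = V + |VC|·bis = (2.9406,10.2707)
T_A = V + ((C−V)·d_A)·d_A = V + 3.7471·d_A = (-5.1471,17.9960)
T_B = V + ((C−V)·d_B)·d_B = V + 3.7471·d_B = (1.1392,21.3092)
sweep = 180° − θ = 37.0443°

center=(2.9406,10.2707) T_A=(-5.1471,17.9960) T_B=(1.1392,21.3092) sweep=37.0443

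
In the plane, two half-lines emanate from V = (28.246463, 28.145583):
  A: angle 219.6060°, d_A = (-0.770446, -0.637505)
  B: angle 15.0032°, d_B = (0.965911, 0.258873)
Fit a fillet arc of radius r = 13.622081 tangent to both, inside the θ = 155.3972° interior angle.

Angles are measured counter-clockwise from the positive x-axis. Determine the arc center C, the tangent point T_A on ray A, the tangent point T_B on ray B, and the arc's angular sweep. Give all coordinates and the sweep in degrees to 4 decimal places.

center=(34.6420,15.7568) T_A=(25.9579,26.2519) T_B=(31.1156,28.9146) sweep=24.6028

bisector direction at 297.3046° = (0.458721,-0.888580)
center distance |VC| = r/sin(θ/2) = 13.622081/sin(77.6986°) = 13.942189
C = V + |VC|·bis = (34.6420,15.7568)
T_A = V + ((C−V)·d_A)·d_A = V + 2.9704·d_A = (25.9579,26.2519)
T_B = V + ((C−V)·d_B)·d_B = V + 2.9704·d_B = (31.1156,28.9146)
sweep = 180° − θ = 24.6028°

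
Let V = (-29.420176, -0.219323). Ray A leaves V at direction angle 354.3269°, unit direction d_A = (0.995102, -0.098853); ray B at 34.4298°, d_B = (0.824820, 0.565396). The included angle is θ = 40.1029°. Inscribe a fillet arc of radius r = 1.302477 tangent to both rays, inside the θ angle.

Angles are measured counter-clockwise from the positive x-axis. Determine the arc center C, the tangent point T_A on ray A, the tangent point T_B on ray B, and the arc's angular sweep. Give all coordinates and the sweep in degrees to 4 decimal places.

bisector direction at 14.3784° = (0.968677,0.248324)
center distance |VC| = r/sin(θ/2) = 1.302477/sin(20.0514°) = 3.798817
C = V + |VC|·bis = (-25.7403,0.7240)
T_A = V + ((C−V)·d_A)·d_A = V + 3.5686·d_A = (-25.8691,-0.5721)
T_B = V + ((C−V)·d_B)·d_B = V + 3.5686·d_B = (-26.4768,1.7983)
sweep = 180° − θ = 139.8971°

center=(-25.7403,0.7240) T_A=(-25.8691,-0.5721) T_B=(-26.4768,1.7983) sweep=139.8971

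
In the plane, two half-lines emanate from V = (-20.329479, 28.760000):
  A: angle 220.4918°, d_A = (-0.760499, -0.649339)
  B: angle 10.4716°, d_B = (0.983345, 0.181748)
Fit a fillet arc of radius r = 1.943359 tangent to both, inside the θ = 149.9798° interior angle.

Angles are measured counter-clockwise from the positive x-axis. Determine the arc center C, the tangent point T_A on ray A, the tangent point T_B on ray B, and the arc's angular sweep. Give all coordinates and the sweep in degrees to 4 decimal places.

center=(-19.4639,26.9437) T_A=(-20.7258,28.4216) T_B=(-19.8171,28.8547) sweep=30.0202

bisector direction at 295.4817° = (0.430223,-0.902723)
center distance |VC| = r/sin(θ/2) = 1.943359/sin(74.9899°) = 2.012008
C = V + |VC|·bis = (-19.4639,26.9437)
T_A = V + ((C−V)·d_A)·d_A = V + 0.5211·d_A = (-20.7258,28.4216)
T_B = V + ((C−V)·d_B)·d_B = V + 0.5211·d_B = (-19.8171,28.8547)
sweep = 180° − θ = 30.0202°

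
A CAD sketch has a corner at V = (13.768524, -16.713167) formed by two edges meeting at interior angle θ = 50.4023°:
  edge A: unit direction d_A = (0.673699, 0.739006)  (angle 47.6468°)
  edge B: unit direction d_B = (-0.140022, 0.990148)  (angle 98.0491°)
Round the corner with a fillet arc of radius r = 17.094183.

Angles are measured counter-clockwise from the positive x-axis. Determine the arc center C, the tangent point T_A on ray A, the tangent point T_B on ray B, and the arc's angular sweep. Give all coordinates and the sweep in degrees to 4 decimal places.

center=(25.6080,21.6476) T_A=(38.2407,10.1313) T_B=(8.6822,19.2541) sweep=129.5977

bisector direction at 72.8479° = (0.294908,0.955526)
center distance |VC| = r/sin(θ/2) = 17.094183/sin(25.2011°) = 40.146278
C = V + |VC|·bis = (25.6080,21.6476)
T_A = V + ((C−V)·d_A)·d_A = V + 36.3251·d_A = (38.2407,10.1313)
T_B = V + ((C−V)·d_B)·d_B = V + 36.3251·d_B = (8.6822,19.2541)
sweep = 180° − θ = 129.5977°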